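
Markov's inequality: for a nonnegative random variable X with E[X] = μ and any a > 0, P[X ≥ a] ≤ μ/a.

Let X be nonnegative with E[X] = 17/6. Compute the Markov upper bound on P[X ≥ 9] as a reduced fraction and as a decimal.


μ = E[X] = 17/6, a = 9.
Markov: P[X ≥ 9] ≤ μ/a = (17/6)/9 = 17/54.
Numerically: ≈ 0.315.
(Since a = 9 > μ = 2.833, the bound 17/54 is < 1 and informative.)

P[X ≥ 9] ≤ 17/54 ≈ 0.315.


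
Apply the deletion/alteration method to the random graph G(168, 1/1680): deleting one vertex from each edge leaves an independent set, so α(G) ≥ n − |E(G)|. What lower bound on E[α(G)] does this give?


E[|E(G)|] = C(168, 2)·p = 14028 · (1/1680) = 167/20.
E[α(G)] ≥ n − E[|E(G)|] = 168 − 167/20 = 3193/20.
Numerically: ≈ 159.650.
(This is only a lower bound; the true E[α(G)] may be larger.)

E[α(G)] ≥ 3193/20 ≈ 159.650.


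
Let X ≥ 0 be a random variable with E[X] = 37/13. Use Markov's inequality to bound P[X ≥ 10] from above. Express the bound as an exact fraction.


μ = E[X] = 37/13, a = 10.
Markov: P[X ≥ 10] ≤ μ/a = (37/13)/10 = 37/130.
Numerically: ≈ 0.28462.
(Since a = 10 > μ = 2.84615, the bound 37/130 is < 1 and informative.)

P[X ≥ 10] ≤ 37/130 ≈ 0.28462.


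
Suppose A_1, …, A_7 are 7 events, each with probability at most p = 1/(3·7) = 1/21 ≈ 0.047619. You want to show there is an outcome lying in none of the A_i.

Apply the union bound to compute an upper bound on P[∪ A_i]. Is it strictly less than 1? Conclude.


Union bound: P[∪_{i=1}^{7} A_i] ≤ Σ_i P[A_i] ≤ 7·p = 7·(1/21) = 1/3.
Numerically: 1/3 ≈ 0.333333.
Is 1/3 < 1? YES.
Since P[∪ A_i] ≤ 1/3 < 1, the complement has P[∩ A_i^c] ≥ 1 − 1/3 = 2/3 > 0, so some outcome avoids every A_i.

7·p = 1/3 ≈ 0.333333; existence CERTIFIED by the union bound.


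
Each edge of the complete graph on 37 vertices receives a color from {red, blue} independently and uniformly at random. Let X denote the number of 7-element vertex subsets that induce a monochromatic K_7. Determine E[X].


Let X = Σ_S X_S over the C(37, 7) = 10295472 subsets S of size 7, where X_S = 1 if the K_7 on S is monochromatic.
For a fixed S, the K_7 on S has C(7, 2) = 21 edges. P[all 21 edges red] = (1/2)^21, and likewise for blue, so P[monochromatic] = 2·(1/2)^21 = 2^{1 − 21} = 1/1048576.
By linearity: E[X] = C(37, 7) · 2^{1 − 21} = 10295472 · 1/1048576 = 643467/65536.
Numerically: E[X] ≈ 9.818527.

E[X] = C(37,7)·2^(1−C(7,2)) = 643467/65536 ≈ 9.818527.


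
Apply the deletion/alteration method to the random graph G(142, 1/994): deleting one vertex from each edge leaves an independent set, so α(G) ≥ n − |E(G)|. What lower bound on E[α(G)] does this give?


E[|E(G)|] = C(142, 2)·p = 10011 · (1/994) = 141/14.
E[α(G)] ≥ n − E[|E(G)|] = 142 − 141/14 = 1847/14.
Numerically: ≈ 131.928571.
(This is only a lower bound; the true E[α(G)] may be larger.)

E[α(G)] ≥ 1847/14 ≈ 131.928571.


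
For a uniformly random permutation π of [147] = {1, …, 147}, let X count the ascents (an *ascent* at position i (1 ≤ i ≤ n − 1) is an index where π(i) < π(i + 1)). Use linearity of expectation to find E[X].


Write X = Σ X_I over i = 1, …, 146, with X_I the indicator of one ascent.
There are 146 indicators.
For each fixed i, the pair (π(i), π(i+1)) is a uniformly random ordered pair of distinct values from {1, …, 147}; by symmetry P[π(i) < π(i+1)] = 1/2.
By linearity: E[X] = 146 · (1/2) = (147 − 1) · (1/2) = 73 ≈ 73.000000.

E[X] = 73 = 73.000000.


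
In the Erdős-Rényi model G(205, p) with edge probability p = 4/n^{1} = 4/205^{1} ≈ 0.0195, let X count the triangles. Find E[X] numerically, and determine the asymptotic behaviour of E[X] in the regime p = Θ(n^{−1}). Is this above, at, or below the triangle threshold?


Number of potential triangles: C(205, 3) = 1414910.
Each occurs with probability p³ ≈ (0.0195)³ ≈ 7.42880e-06.
By linearity: E[X] = C(205, 3)·p³ ≈ 1414910 · 7.42880e-06 ≈ 10.511.
Here α = 1, so p = 4/n is exactly at the triangle threshold p ~ 1/n. Asymptotically E[X] → c³/6 = 4³/6 = 32/3 ≈ 10.667, a bounded constant. In this regime the triangle count is asymptotically Poisson(c³/6).

E[X] ≈ 10.511; in regime p = Θ(1/n^{1}) E[X] stays bounded (at the triangle threshold p ~ 1/n).


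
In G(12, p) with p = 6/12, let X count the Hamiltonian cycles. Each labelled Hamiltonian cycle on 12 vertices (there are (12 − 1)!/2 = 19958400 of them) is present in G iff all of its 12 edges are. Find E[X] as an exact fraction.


K_12 has (12 − 1)!/2 = 19958400 labelled Hamiltonian cycles.
For each such Hamiltonian cycle H, let X_H = 1 if all 12 edges of H are present in G. Then P[X_H = 1] = p^{12} = (1/2)^{12} = 1/4096.
Summing the indicators: E[X] = Σ_H E[X_H] = 19958400 · p^{12} = 19958400 · 1/4096 = 155925/32.
Numerically: E[X] ≈ 4.87e+03.

E[X] = 19958400 · (1/2)^{12} = 155925/32 ≈ 4.87e+03.


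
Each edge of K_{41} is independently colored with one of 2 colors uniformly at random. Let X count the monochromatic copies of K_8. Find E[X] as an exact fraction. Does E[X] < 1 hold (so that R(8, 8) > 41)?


E[X] = C(41, 8) · 2^{1 − 28} = 95548245 · 2^{−27} = 95548245/134217728.
As a reduced fraction: E[X] = 95548245/134217728 ≈ 0.712.
Is E[X] < 1? YES.
Since E[X] < 1, there exists a 2-coloring of K_{41} with no monochromatic K_8; hence R(8, 8) > 41.

E[X] = 95548245/134217728 ≈ 0.712; E[X] < 1, so R(8, 8) > 41.


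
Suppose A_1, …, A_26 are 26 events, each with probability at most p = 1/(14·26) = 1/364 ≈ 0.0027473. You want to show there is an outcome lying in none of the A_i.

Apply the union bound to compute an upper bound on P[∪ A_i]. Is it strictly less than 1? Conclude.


Union bound: P[∪_{i=1}^{26} A_i] ≤ Σ_i P[A_i] ≤ 26·p = 26·(1/364) = 1/14.
Numerically: 1/14 ≈ 0.0714286.
Is 1/14 < 1? YES.
Since P[∪ A_i] ≤ 1/14 < 1, the complement has P[∩ A_i^c] ≥ 1 − 1/14 = 13/14 > 0, so some outcome avoids every A_i.

26·p = 1/14 ≈ 0.0714286; existence CERTIFIED by the union bound.


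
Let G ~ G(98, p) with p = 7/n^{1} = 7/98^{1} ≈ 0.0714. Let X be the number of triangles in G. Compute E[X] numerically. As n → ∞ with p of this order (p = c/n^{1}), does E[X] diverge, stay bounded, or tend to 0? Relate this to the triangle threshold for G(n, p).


Number of potential triangles: C(98, 3) = 152096.
Each occurs with probability p³ ≈ (0.0714)³ ≈ 3.64431e-04.
By linearity: E[X] = C(98, 3)·p³ ≈ 152096 · 3.64431e-04 ≈ 55.429.
Here α = 1, so p = 7/n is exactly at the triangle threshold p ~ 1/n. Asymptotically E[X] → c³/6 = 7³/6 = 343/6 ≈ 57.167, a bounded constant. In this regime the triangle count is asymptotically Poisson(c³/6).

E[X] ≈ 55.429; in regime p = Θ(1/n^{1}) E[X] stays bounded (at the triangle threshold p ~ 1/n).


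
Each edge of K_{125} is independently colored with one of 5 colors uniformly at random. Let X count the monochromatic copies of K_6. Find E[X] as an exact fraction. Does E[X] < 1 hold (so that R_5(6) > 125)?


E[X] = C(125, 6) · 5^{1 − 15} = 4690625500 · 5^{−14} = 4690625500/6103515625.
As a reduced fraction: E[X] = 37525004/48828125 ≈ 0.7685121.
Is E[X] < 1? YES.
Since E[X] < 1, there exists a 5-coloring of K_{125} with no monochromatic K_6; hence R_5(6) > 125.

E[X] = 37525004/48828125 ≈ 0.7685121; E[X] < 1, so R_5(6) > 125.


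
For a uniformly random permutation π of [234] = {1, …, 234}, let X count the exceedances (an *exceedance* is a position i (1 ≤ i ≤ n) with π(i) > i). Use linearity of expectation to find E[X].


Write X = Σ_{i=1}^{234} X_i, where X_i = 1_{π(i) > i}.
For each fixed i, π(i) is uniform over {1, …, 234} (marginal of a uniform permutation), so P[π(i) > i] = (n − i)/n. Summing: Σ_{i=1}^{234} (n − i)/n = (0 + 1 + … + 233)/234 = 234(234 − 1)/(2·234) = (234 − 1)/2.
Hence E[X] = Σ_{i=1}^{234} (234 − i)/234 = 233/2 ≈ 116.500.

E[X] = 233/2 = 116.500.


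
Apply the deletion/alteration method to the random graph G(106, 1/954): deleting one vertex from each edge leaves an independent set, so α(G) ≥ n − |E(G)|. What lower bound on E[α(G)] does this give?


E[|E(G)|] = C(106, 2)·p = 5565 · (1/954) = 35/6.
E[α(G)] ≥ n − E[|E(G)|] = 106 − 35/6 = 601/6.
Numerically: ≈ 100.166667.
(This is only a lower bound; the true E[α(G)] may be larger.)

E[α(G)] ≥ 601/6 ≈ 100.166667.


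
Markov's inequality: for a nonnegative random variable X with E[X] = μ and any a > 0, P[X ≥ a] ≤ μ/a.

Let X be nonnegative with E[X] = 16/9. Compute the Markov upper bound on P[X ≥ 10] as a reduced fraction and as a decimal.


μ = E[X] = 16/9, a = 10.
Markov: P[X ≥ 10] ≤ μ/a = (16/9)/10 = 8/45.
Numerically: ≈ 0.1778.
(Since a = 10 > μ = 1.7778, the bound 8/45 is < 1 and informative.)

P[X ≥ 10] ≤ 8/45 ≈ 0.1778.


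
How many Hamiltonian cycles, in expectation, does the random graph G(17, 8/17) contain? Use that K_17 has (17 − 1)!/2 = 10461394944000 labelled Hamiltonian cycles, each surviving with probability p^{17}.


K_17 has (17 − 1)!/2 = 10461394944000 labelled Hamiltonian cycles.
For each such Hamiltonian cycle H, let X_H = 1 if all 17 edges of H are present in G. Then P[X_H = 1] = p^{17} = (8/17)^{17} = 2251799813685248/827240261886336764177.
By linearity of expectation: E[X] = Σ_H E[X_H] = 10461394944000 · p^{17} = 10461394944000 · 2251799813685248/827240261886336764177 = 23556967185786995434586112000/827240261886336764177.
Numerically: E[X] ≈ 2.85e+07.

E[X] = 10461394944000 · (8/17)^{17} = 23556967185786995434586112000/827240261886336764177 ≈ 2.85e+07.


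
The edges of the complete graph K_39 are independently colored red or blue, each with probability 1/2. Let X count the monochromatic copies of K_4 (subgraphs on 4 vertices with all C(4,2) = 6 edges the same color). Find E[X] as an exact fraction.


Let X = Σ_S X_S over the C(39, 4) = 82251 subsets S of size 4, where X_S = 1 if the K_4 on S is monochromatic.
For a fixed S, the K_4 on S has C(4, 2) = 6 edges. P[all 6 edges red] = (1/2)^6, and likewise for blue, so P[monochromatic] = 2·(1/2)^6 = 2^{1 − 6} = 1/32.
By linearity: E[X] = C(39, 4) · 2^{1 − 6} = 82251 · 1/32 = 82251/32.
Numerically: E[X] ≈ 2570.344.

E[X] = C(39,4)·2^(1−C(4,2)) = 82251/32 ≈ 2570.344.


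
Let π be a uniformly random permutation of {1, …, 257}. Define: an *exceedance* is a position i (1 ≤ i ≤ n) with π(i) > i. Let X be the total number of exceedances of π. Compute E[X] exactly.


Write X = Σ_{i=1}^{257} X_i, where X_i = 1_{π(i) > i}.
For each fixed i, π(i) is uniform over {1, …, 257} (marginal of a uniform permutation), so P[π(i) > i] = (n − i)/n. Summing: Σ_{i=1}^{257} (n − i)/n = (0 + 1 + … + 256)/257 = 257(257 − 1)/(2·257) = (257 − 1)/2.
Hence E[X] = Σ_{i=1}^{257} (257 − i)/257 = 128 ≈ 128.000.

E[X] = 128 = 128.000.


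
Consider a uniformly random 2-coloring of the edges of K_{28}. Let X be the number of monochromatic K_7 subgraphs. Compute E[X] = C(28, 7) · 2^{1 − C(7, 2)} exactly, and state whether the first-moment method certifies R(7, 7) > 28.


E[X] = C(28, 7) · 2^{1 − 21} = 1184040 · 2^{−20} = 1184040/1048576.
As a reduced fraction: E[X] = 148005/131072 ≈ 1.129189.
Is E[X] < 1? NO.
Since E[X] ≥ 1, the first-moment bound is inconclusive at n = 28; it does NOT by itself certify R(7, 7) > 28.

E[X] = 148005/131072 ≈ 1.129189; E[X] ≥ 1; first-moment method inconclusive here.


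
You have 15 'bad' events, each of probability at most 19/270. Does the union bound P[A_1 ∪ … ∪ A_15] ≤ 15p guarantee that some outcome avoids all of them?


Union bound: P[∪_{i=1}^{15} A_i] ≤ Σ_i P[A_i] ≤ 15·p = 15·(19/270) = 19/18.
Numerically: 19/18 ≈ 1.0555556.
Is 19/18 < 1? NO.
Since the bound 19/18 is ≥ 1, the union bound is uninformative here; it does NOT by itself certify existence.

15·p = 19/18 ≈ 1.0555556; existence NOT certified by the union bound.


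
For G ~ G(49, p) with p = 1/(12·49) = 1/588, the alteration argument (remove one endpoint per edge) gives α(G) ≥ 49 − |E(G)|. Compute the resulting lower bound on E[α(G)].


E[|E(G)|] = C(49, 2)·p = 1176 · (1/588) = 2.
E[α(G)] ≥ n − E[|E(G)|] = 49 − 2 = 47.
Numerically: ≈ 47.000000.
(This is only a lower bound; the true E[α(G)] may be larger.)

E[α(G)] ≥ 47 ≈ 47.000000.


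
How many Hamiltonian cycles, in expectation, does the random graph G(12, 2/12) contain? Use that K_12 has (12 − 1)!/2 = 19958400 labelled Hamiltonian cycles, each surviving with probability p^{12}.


K_12 has (12 − 1)!/2 = 19958400 labelled Hamiltonian cycles.
For each such Hamiltonian cycle H, let X_H = 1 if all 12 edges of H are present in G. Then P[X_H = 1] = p^{12} = (1/6)^{12} = 1/2176782336.
Summing the indicators: E[X] = Σ_H E[X_H] = 19958400 · p^{12} = 19958400 · 1/2176782336 = 1925/209952.
Numerically: E[X] ≈ 0.00917.

E[X] = 19958400 · (1/6)^{12} = 1925/209952 ≈ 0.00917.


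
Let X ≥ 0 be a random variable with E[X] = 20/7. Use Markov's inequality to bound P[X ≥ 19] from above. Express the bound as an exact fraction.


μ = E[X] = 20/7, a = 19.
Markov: P[X ≥ 19] ≤ μ/a = (20/7)/19 = 20/133.
Numerically: ≈ 0.1504.
(Since a = 19 > μ = 2.8571, the bound 20/133 is < 1 and informative.)

P[X ≥ 19] ≤ 20/133 ≈ 0.1504.


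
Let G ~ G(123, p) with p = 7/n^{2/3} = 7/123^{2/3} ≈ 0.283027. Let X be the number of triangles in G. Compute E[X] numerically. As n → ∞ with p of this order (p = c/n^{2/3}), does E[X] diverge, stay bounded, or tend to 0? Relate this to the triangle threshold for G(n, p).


Number of potential triangles: C(123, 3) = 302621.
Each occurs with probability p³ ≈ (0.283027)³ ≈ 2.26716901e-02.
By linearity: E[X] = C(123, 3)·p³ ≈ 302621 · 2.26716901e-02 ≈ 6860.929539.
Since α = 2/3 < 1, p = c/n^{2/3} ≫ 1/n is above the triangle threshold p ~ 1/n. Asymptotically E[X] ~ (c³/6)·n^{3(1−α)} = (7³/6)·n^{1} → ∞; triangles are abundant w.h.p.

E[X] ≈ 6860.929539; in regime p = Θ(1/n^{2/3}) E[X] diverges (above the triangle threshold p ~ 1/n).


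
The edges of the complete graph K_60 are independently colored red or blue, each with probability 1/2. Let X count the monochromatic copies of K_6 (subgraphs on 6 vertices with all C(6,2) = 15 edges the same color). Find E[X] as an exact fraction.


Let X = Σ_S X_S over the C(60, 6) = 50063860 subsets S of size 6, where X_S = 1 if the K_6 on S is monochromatic.
For a fixed S, the K_6 on S has C(6, 2) = 15 edges. P[all 15 edges red] = (1/2)^15, and likewise for blue, so P[monochromatic] = 2·(1/2)^15 = 2^{1 − 15} = 1/16384.
Summing: E[X] = C(60, 6) · 2^{1 − 15} = 50063860 · 1/16384 = 12515965/4096.
Numerically: E[X] ≈ 3055.6555.

E[X] = C(60,6)·2^(1−C(6,2)) = 12515965/4096 ≈ 3055.6555.


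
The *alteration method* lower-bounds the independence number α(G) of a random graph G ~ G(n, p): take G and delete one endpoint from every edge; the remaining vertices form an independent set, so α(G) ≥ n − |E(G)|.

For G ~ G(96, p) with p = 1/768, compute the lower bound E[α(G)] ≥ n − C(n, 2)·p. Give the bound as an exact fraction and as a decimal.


E[|E(G)|] = C(96, 2)·p = 4560 · (1/768) = 95/16.
E[α(G)] ≥ n − E[|E(G)|] = 96 − 95/16 = 1441/16.
Numerically: ≈ 90.062.
(This is only a lower bound; the true E[α(G)] may be larger.)

E[α(G)] ≥ 1441/16 ≈ 90.062.


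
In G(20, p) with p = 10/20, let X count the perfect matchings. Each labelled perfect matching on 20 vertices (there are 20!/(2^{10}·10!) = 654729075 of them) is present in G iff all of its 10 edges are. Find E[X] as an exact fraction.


K_20 has 20!/(2^{10}·10!) = 654729075 labelled perfect matchings.
For each such perfect matching H, let X_H = 1 if all 10 edges of H are present in G. Then P[X_H = 1] = p^{10} = (1/2)^{10} = 1/1024.
By linearity: E[X] = Σ_H E[X_H] = 654729075 · p^{10} = 654729075 · 1/1024 = 654729075/1024.
Numerically: E[X] ≈ 6.394e+05.

E[X] = 654729075 · (1/2)^{10} = 654729075/1024 ≈ 6.394e+05.


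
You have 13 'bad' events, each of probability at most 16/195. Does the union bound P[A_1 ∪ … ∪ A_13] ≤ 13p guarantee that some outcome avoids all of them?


Union bound: P[∪_{i=1}^{13} A_i] ≤ Σ_i P[A_i] ≤ 13·p = 13·(16/195) = 16/15.
Numerically: 16/15 ≈ 1.0666667.
Is 16/15 < 1? NO.
Since the bound 16/15 is ≥ 1, the union bound is uninformative here; it does NOT by itself certify existence.

13·p = 16/15 ≈ 1.0666667; existence NOT certified by the union bound.


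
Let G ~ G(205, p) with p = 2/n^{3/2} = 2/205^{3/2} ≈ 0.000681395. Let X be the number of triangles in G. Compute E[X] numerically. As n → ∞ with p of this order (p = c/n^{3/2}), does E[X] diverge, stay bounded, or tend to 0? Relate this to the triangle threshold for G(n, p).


Number of potential triangles: C(205, 3) = 1414910.
Each occurs with probability p³ ≈ (0.000681395)³ ≈ 3.16371688e-10.
By linearity: E[X] = C(205, 3)·p³ ≈ 1414910 · 3.16371688e-10 ≈ 0.000448.
Since α = 3/2 > 1, p = c/n^{3/2} = o(1/n) is below the triangle threshold p ~ 1/n. Asymptotically E[X] ~ (c³/6)·n^{3(1−α)} = (2³/6)·n^{-1.5} → 0, so by Markov's inequality G has no triangles w.h.p.

E[X] ≈ 0.000448; in regime p = Θ(1/n^{3/2}) E[X] tends to 0 (below the triangle threshold p ~ 1/n).


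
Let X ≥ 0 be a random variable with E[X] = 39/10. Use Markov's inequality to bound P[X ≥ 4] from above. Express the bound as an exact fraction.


μ = E[X] = 39/10, a = 4.
Markov: P[X ≥ 4] ≤ μ/a = (39/10)/4 = 39/40.
Numerically: ≈ 0.9750.
(Since a = 4 > μ = 3.9000, the bound 39/40 is < 1 and informative.)

P[X ≥ 4] ≤ 39/40 ≈ 0.9750.


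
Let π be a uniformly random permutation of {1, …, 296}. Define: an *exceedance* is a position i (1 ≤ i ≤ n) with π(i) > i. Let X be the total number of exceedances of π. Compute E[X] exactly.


Write X = Σ_{i=1}^{296} X_i, where X_i = 1_{π(i) > i}.
For each fixed i, π(i) is uniform over {1, …, 296} (marginal of a uniform permutation), so P[π(i) > i] = (n − i)/n. Summing: Σ_{i=1}^{296} (n − i)/n = (0 + 1 + … + 295)/296 = 296(296 − 1)/(2·296) = (296 − 1)/2.
Hence E[X] = Σ_{i=1}^{296} (296 − i)/296 = 295/2 ≈ 147.50000.

E[X] = 295/2 = 147.50000.


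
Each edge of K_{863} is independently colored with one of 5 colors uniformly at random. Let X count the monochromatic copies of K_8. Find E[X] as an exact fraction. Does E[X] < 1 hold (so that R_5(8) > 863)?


E[X] = C(863, 8) · 5^{1 − 28} = 7386423071602617757 · 5^{−27} = 7386423071602617757/7450580596923828125.
As a reduced fraction: E[X] = 7386423071602617757/7450580596923828125 ≈ 0.9913889.
Is E[X] < 1? YES.
Since E[X] < 1, there exists a 5-coloring of K_{863} with no monochromatic K_8; hence R_5(8) > 863.

E[X] = 7386423071602617757/7450580596923828125 ≈ 0.9913889; E[X] < 1, so R_5(8) > 863.


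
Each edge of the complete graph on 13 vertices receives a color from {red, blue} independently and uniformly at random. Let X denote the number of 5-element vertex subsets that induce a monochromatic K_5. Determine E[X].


Let X = Σ_S X_S over the C(13, 5) = 1287 subsets S of size 5, where X_S = 1 if the K_5 on S is monochromatic.
For a fixed S, the K_5 on S has C(5, 2) = 10 edges. P[all 10 edges red] = (1/2)^10, and likewise for blue, so P[monochromatic] = 2·(1/2)^10 = 2^{1 − 10} = 1/512.
Summing: E[X] = C(13, 5) · 2^{1 − 10} = 1287 · 1/512 = 1287/512.
Numerically: E[X] ≈ 2.51367.

E[X] = C(13,5)·2^(1−C(5,2)) = 1287/512 ≈ 2.51367.


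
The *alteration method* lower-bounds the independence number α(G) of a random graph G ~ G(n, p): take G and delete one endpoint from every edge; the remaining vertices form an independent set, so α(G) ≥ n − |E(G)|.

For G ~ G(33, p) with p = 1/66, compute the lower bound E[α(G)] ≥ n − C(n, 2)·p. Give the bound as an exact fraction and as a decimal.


E[|E(G)|] = C(33, 2)·p = 528 · (1/66) = 8.
E[α(G)] ≥ n − E[|E(G)|] = 33 − 8 = 25.
Numerically: ≈ 25.000.
(This is only a lower bound; the true E[α(G)] may be larger.)

E[α(G)] ≥ 25 ≈ 25.000.


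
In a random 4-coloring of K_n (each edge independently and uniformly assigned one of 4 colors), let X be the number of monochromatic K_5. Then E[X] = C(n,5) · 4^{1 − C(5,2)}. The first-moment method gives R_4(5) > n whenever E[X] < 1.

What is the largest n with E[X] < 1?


We need C(n, 5) · 4^{1 − 10} < 1, i.e. C(n, 5) < 4^{10 − 1} = 262144.
Check values of n near the boundary:
  n = 28: C(28, 5) = 98280; 98280 < 262144? YES
  n = 29: C(29, 5) = 118755; 118755 < 262144? YES
  n = 30: C(30, 5) = 142506; 142506 < 262144? YES
  n = 31: C(31, 5) = 169911; 169911 < 262144? YES
  n = 32: C(32, 5) = 201376; 201376 < 262144? YES
  n = 33: C(33, 5) = 237336; 237336 < 262144? YES
  n = 34: C(34, 5) = 278256; 278256 < 262144? NO
The largest n with C(n, 5) < 262144 is n = 33 (where E[X] = 29667/32768 ≈ 0.90536). Hence R_4(5) > 33, i.e. R_4(5) ≥ 34.

Largest n = 33; hence R_4(5) > 33.


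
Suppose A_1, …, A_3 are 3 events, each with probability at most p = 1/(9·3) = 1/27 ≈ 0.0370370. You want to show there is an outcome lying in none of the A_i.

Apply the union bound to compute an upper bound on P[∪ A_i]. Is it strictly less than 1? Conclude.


Union bound: P[∪_{i=1}^{3} A_i] ≤ Σ_i P[A_i] ≤ 3·p = 3·(1/27) = 1/9.
Numerically: 1/9 ≈ 0.1111111.
Is 1/9 < 1? YES.
Since P[∪ A_i] ≤ 1/9 < 1, the complement has P[∩ A_i^c] ≥ 1 − 1/9 = 8/9 > 0, so some outcome avoids every A_i.

3·p = 1/9 ≈ 0.1111111; existence CERTIFIED by the union bound.


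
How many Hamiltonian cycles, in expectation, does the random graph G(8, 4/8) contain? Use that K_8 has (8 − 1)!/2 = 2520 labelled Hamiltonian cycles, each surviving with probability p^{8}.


K_8 has (8 − 1)!/2 = 2520 labelled Hamiltonian cycles.
For each such Hamiltonian cycle H, let X_H = 1 if all 8 edges of H are present in G. Then P[X_H = 1] = p^{8} = (1/2)^{8} = 1/256.
By linearity of expectation: E[X] = Σ_H E[X_H] = 2520 · p^{8} = 2520 · 1/256 = 315/32.
Numerically: E[X] ≈ 9.84.

E[X] = 2520 · (1/2)^{8} = 315/32 ≈ 9.84.


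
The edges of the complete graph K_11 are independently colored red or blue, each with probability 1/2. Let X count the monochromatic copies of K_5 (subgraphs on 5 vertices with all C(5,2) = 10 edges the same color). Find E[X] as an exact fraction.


Let X = Σ_S X_S over the C(11, 5) = 462 subsets S of size 5, where X_S = 1 if the K_5 on S is monochromatic.
For a fixed S, the K_5 on S has C(5, 2) = 10 edges. P[all 10 edges red] = (1/2)^10, and likewise for blue, so P[monochromatic] = 2·(1/2)^10 = 2^{1 − 10} = 1/512.
Summing: E[X] = C(11, 5) · 2^{1 − 10} = 462 · 1/512 = 231/256.
Numerically: E[X] ≈ 0.90234.

E[X] = C(11,5)·2^(1−C(5,2)) = 231/256 ≈ 0.90234.


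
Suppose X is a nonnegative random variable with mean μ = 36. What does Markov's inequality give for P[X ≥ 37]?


μ = E[X] = 36, a = 37.
Markov: P[X ≥ 37] ≤ μ/a = (36)/37 = 36/37.
Numerically: ≈ 0.97297.
(Since a = 37 > μ = 36.00000, the bound 36/37 is < 1 and informative.)

P[X ≥ 37] ≤ 36/37 ≈ 0.97297.


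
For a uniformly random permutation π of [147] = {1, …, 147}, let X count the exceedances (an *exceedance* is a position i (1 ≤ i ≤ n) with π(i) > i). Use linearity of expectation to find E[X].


Write X = Σ_{i=1}^{147} X_i, where X_i = 1_{π(i) > i}.
For each fixed i, π(i) is uniform over {1, …, 147} (marginal of a uniform permutation), so P[π(i) > i] = (n − i)/n. Summing: Σ_{i=1}^{147} (n − i)/n = (0 + 1 + … + 146)/147 = 147(147 − 1)/(2·147) = (147 − 1)/2.
Hence E[X] = Σ_{i=1}^{147} (147 − i)/147 = 73 ≈ 73.000000.

E[X] = 73 = 73.000000.


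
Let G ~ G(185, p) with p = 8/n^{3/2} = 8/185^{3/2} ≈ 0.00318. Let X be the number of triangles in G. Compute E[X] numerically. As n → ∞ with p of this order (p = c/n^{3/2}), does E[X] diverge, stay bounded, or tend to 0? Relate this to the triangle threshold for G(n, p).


Number of potential triangles: C(185, 3) = 1038220.
Each occurs with probability p³ ≈ (0.00318)³ ≈ 3.21364e-08.
By linearity: E[X] = C(185, 3)·p³ ≈ 1038220 · 3.21364e-08 ≈ 0.033.
Since α = 3/2 > 1, p = c/n^{3/2} = o(1/n) is below the triangle threshold p ~ 1/n. Asymptotically E[X] ~ (c³/6)·n^{3(1−α)} = (8³/6)·n^{-1.5} → 0, so by Markov's inequality G has no triangles w.h.p.

E[X] ≈ 0.033; in regime p = Θ(1/n^{3/2}) E[X] tends to 0 (below the triangle threshold p ~ 1/n).


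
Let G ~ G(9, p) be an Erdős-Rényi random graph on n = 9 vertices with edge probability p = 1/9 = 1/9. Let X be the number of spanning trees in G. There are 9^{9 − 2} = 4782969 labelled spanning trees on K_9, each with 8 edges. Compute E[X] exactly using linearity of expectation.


K_9 has 9^{9 − 2} = 4782969 labelled spanning trees.
For each such spanning tree H, let X_H = 1 if all 8 edges of H are present in G. Then P[X_H = 1] = p^{8} = (1/9)^{8} = 1/43046721.
By linearity: E[X] = Σ_H E[X_H] = 4782969 · p^{8} = 4782969 · 1/43046721 = 1/9.
Numerically: E[X] ≈ 0.1111.

E[X] = 4782969 · (1/9)^{8} = 1/9 ≈ 0.1111.


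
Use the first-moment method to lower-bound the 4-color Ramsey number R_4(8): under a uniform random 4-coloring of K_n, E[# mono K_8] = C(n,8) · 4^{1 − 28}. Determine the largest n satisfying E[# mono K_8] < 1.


We need C(n, 8) · 4^{1 − 28} < 1, i.e. C(n, 8) < 4^{28 − 1} = 18014398509481984.
Check values of n near the boundary:
  n = 404: C(404, 8) = 16415071523485570; 16415071523485570 < 18014398509481984? YES
  n = 405: C(405, 8) = 16745853821188050; 16745853821188050 < 18014398509481984? YES
  n = 406: C(406, 8) = 17082453897995850; 17082453897995850 < 18014398509481984? YES
  n = 407: C(407, 8) = 17424959239309050; 17424959239309050 < 18014398509481984? YES
  n = 408: C(408, 8) = 17773458424095231; 17773458424095231 < 18014398509481984? YES
  n = 409: C(409, 8) = 18128041135797879; 18128041135797879 < 18014398509481984? NO
  n = 410: C(410, 8) = 18488798173326195; 18488798173326195 < 18014398509481984? NO
The largest n with C(n, 8) < 18014398509481984 is n = 408 (where E[X] = 17773458424095231/18014398509481984 ≈ 0.9866). Hence R_4(8) > 408, i.e. R_4(8) ≥ 409.

Largest n = 408; hence R_4(8) > 408.


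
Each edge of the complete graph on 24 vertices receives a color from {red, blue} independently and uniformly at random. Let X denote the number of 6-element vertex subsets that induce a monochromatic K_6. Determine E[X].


Let X = Σ_S X_S over the C(24, 6) = 134596 subsets S of size 6, where X_S = 1 if the K_6 on S is monochromatic.
For a fixed S, the K_6 on S has C(6, 2) = 15 edges. P[all 15 edges red] = (1/2)^15, and likewise for blue, so P[monochromatic] = 2·(1/2)^15 = 2^{1 − 15} = 1/16384.
Summing: E[X] = C(24, 6) · 2^{1 − 15} = 134596 · 1/16384 = 33649/4096.
Numerically: E[X] ≈ 8.215.

E[X] = C(24,6)·2^(1−C(6,2)) = 33649/4096 ≈ 8.215.


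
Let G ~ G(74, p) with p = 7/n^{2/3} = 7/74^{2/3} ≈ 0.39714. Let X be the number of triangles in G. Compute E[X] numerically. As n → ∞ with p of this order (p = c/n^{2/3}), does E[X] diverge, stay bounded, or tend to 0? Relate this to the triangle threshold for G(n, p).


Number of potential triangles: C(74, 3) = 64824.
Each occurs with probability p³ ≈ (0.39714)³ ≈ 6.26369613e-02.
By linearity: E[X] = C(74, 3)·p³ ≈ 64824 · 6.26369613e-02 ≈ 4060.378378.
Since α = 2/3 < 1, p = c/n^{2/3} ≫ 1/n is above the triangle threshold p ~ 1/n. Asymptotically E[X] ~ (c³/6)·n^{3(1−α)} = (7³/6)·n^{1} → ∞; triangles are abundant w.h.p.

E[X] ≈ 4060.378378; in regime p = Θ(1/n^{2/3}) E[X] diverges (above the triangle threshold p ~ 1/n).


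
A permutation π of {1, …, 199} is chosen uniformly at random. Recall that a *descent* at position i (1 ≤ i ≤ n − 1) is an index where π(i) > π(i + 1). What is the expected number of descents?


Write X = Σ X_I over i = 1, …, 198, with X_I the indicator of one descent.
There are 198 indicators.
For each fixed i, the pair (π(i), π(i+1)) is a uniformly random ordered pair of distinct values from {1, …, 199}; by symmetry P[π(i) > π(i+1)] = 1/2.
By linearity: E[X] = 198 · (1/2) = (199 − 1) · (1/2) = 99 ≈ 99.000000.

E[X] = 99 = 99.000000.


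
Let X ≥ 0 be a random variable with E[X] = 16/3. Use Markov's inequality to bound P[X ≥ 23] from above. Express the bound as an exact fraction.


μ = E[X] = 16/3, a = 23.
Markov: P[X ≥ 23] ≤ μ/a = (16/3)/23 = 16/69.
Numerically: ≈ 0.231884.
(Since a = 23 > μ = 5.333333, the bound 16/69 is < 1 and informative.)

P[X ≥ 23] ≤ 16/69 ≈ 0.231884.


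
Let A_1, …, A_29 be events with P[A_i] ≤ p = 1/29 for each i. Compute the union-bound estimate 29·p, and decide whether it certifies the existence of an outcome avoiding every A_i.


Union bound: P[∪_{i=1}^{29} A_i] ≤ Σ_i P[A_i] ≤ 29·p = 29·(1/29) = 1.
Numerically: 1 ≈ 1.0000000.
Is 1 < 1? NO.
Since the bound 1 is ≥ 1, the union bound is uninformative here; it does NOT by itself certify existence.

29·p = 1 ≈ 1.0000000; existence NOT certified by the union bound.


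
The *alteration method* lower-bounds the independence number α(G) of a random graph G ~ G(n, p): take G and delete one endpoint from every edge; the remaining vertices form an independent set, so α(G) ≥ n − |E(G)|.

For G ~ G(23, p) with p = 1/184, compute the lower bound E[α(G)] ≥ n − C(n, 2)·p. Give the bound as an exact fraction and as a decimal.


E[|E(G)|] = C(23, 2)·p = 253 · (1/184) = 11/8.
E[α(G)] ≥ n − E[|E(G)|] = 23 − 11/8 = 173/8.
Numerically: ≈ 21.62500.
(This is only a lower bound; the true E[α(G)] may be larger.)

E[α(G)] ≥ 173/8 ≈ 21.62500.


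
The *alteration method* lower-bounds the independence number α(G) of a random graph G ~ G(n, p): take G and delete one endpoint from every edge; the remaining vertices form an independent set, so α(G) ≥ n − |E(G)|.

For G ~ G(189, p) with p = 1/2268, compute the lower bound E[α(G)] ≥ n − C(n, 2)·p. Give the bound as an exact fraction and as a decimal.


E[|E(G)|] = C(189, 2)·p = 17766 · (1/2268) = 47/6.
E[α(G)] ≥ n − E[|E(G)|] = 189 − 47/6 = 1087/6.
Numerically: ≈ 181.1667.
(This is only a lower bound; the true E[α(G)] may be larger.)

E[α(G)] ≥ 1087/6 ≈ 181.1667.


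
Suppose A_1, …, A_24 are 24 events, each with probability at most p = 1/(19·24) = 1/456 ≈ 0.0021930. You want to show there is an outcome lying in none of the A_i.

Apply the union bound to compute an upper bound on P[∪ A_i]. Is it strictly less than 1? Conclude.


Union bound: P[∪_{i=1}^{24} A_i] ≤ Σ_i P[A_i] ≤ 24·p = 24·(1/456) = 1/19.
Numerically: 1/19 ≈ 0.0526316.
Is 1/19 < 1? YES.
Since P[∪ A_i] ≤ 1/19 < 1, the complement has P[∩ A_i^c] ≥ 1 − 1/19 = 18/19 > 0, so some outcome avoids every A_i.

24·p = 1/19 ≈ 0.0526316; existence CERTIFIED by the union bound.


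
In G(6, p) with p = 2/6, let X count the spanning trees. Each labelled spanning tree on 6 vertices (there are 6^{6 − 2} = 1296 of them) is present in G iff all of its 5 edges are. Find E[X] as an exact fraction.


K_6 has 6^{6 − 2} = 1296 labelled spanning trees.
For each such spanning tree H, let X_H = 1 if all 5 edges of H are present in G. Then P[X_H = 1] = p^{5} = (1/3)^{5} = 1/243.
Summing the indicators: E[X] = Σ_H E[X_H] = 1296 · p^{5} = 1296 · 1/243 = 16/3.
Numerically: E[X] ≈ 5.3333.

E[X] = 1296 · (1/3)^{5} = 16/3 ≈ 5.3333.


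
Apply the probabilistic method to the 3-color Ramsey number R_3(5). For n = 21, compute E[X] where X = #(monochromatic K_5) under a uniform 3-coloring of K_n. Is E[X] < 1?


E[X] = C(21, 5) · 3^{1 − 10} = 20349 · 3^{−9} = 20349/19683.
As a reduced fraction: E[X] = 2261/2187 ≈ 1.034.
Is E[X] < 1? NO.
Since E[X] ≥ 1, the first-moment bound is inconclusive at n = 21; it does NOT by itself certify R_3(5) > 21.

E[X] = 2261/2187 ≈ 1.034; E[X] ≥ 1; first-moment method inconclusive here.


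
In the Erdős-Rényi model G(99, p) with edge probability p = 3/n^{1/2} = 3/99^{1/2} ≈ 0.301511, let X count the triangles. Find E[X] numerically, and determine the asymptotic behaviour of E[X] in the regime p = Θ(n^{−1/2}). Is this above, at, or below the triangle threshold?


Number of potential triangles: C(99, 3) = 156849.
Each occurs with probability p³ ≈ (0.301511)³ ≈ 2.74101222e-02.
By linearity: E[X] = C(99, 3)·p³ ≈ 156849 · 2.74101222e-02 ≈ 4299.250262.
Since α = 1/2 < 1, p = c/n^{1/2} ≫ 1/n is above the triangle threshold p ~ 1/n. Asymptotically E[X] ~ (c³/6)·n^{3(1−α)} = (3³/6)·n^{1.5} → ∞; triangles are abundant w.h.p.

E[X] ≈ 4299.250262; in regime p = Θ(1/n^{1/2}) E[X] diverges (above the triangle threshold p ~ 1/n).


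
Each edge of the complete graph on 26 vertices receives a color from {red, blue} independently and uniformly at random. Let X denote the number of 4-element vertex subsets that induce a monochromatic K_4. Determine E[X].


Let X = Σ_S X_S over the C(26, 4) = 14950 subsets S of size 4, where X_S = 1 if the K_4 on S is monochromatic.
For a fixed S, the K_4 on S has C(4, 2) = 6 edges. P[all 6 edges red] = (1/2)^6, and likewise for blue, so P[monochromatic] = 2·(1/2)^6 = 2^{1 − 6} = 1/32.
Summing: E[X] = C(26, 4) · 2^{1 − 6} = 14950 · 1/32 = 7475/16.
Numerically: E[X] ≈ 467.18750.

E[X] = C(26,4)·2^(1−C(4,2)) = 7475/16 ≈ 467.18750.


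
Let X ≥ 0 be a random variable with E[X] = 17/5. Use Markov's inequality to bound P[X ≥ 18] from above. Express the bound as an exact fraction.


μ = E[X] = 17/5, a = 18.
Markov: P[X ≥ 18] ≤ μ/a = (17/5)/18 = 17/90.
Numerically: ≈ 0.188889.
(Since a = 18 > μ = 3.400000, the bound 17/90 is < 1 and informative.)

P[X ≥ 18] ≤ 17/90 ≈ 0.188889.


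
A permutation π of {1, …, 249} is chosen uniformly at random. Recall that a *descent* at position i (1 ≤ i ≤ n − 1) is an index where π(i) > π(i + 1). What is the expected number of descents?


Write X = Σ X_I over i = 1, …, 248, with X_I the indicator of one descent.
There are 248 indicators.
For each fixed i, the pair (π(i), π(i+1)) is a uniformly random ordered pair of distinct values from {1, …, 249}; by symmetry P[π(i) > π(i+1)] = 1/2.
By linearity: E[X] = 248 · (1/2) = (249 − 1) · (1/2) = 124 ≈ 124.00000.

E[X] = 124 = 124.00000.


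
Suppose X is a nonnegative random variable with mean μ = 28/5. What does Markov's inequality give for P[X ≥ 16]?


μ = E[X] = 28/5, a = 16.
Markov: P[X ≥ 16] ≤ μ/a = (28/5)/16 = 7/20.
Numerically: ≈ 0.3500.
(Since a = 16 > μ = 5.6000, the bound 7/20 is < 1 and informative.)

P[X ≥ 16] ≤ 7/20 ≈ 0.3500.


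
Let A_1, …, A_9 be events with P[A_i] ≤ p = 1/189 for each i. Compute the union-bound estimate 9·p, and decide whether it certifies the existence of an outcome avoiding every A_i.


Union bound: P[∪_{i=1}^{9} A_i] ≤ Σ_i P[A_i] ≤ 9·p = 9·(1/189) = 1/21.
Numerically: 1/21 ≈ 0.048.
Is 1/21 < 1? YES.
Since P[∪ A_i] ≤ 1/21 < 1, the complement has P[∩ A_i^c] ≥ 1 − 1/21 = 20/21 > 0, so some outcome avoids every A_i.

9·p = 1/21 ≈ 0.048; existence CERTIFIED by the union bound.


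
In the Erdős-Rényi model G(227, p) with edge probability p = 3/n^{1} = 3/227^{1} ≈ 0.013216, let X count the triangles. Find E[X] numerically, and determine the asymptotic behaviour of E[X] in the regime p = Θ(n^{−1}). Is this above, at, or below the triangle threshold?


Number of potential triangles: C(227, 3) = 1923825.
Each occurs with probability p³ ≈ (0.013216)³ ≈ 2.3082678e-06.
By linearity: E[X] = C(227, 3)·p³ ≈ 1923825 · 2.3082678e-06 ≈ 4.44070.
Here α = 1, so p = 3/n is exactly at the triangle threshold p ~ 1/n. Asymptotically E[X] → c³/6 = 3³/6 = 9/2 ≈ 4.50000, a bounded constant. In this regime the triangle count is asymptotically Poisson(c³/6).

E[X] ≈ 4.44070; in regime p = Θ(1/n^{1}) E[X] stays bounded (at the triangle threshold p ~ 1/n).


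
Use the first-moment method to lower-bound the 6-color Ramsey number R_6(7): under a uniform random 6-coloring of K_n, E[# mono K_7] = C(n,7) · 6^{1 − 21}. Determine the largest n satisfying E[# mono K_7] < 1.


We need C(n, 7) · 6^{1 − 21} < 1, i.e. C(n, 7) < 6^{21 − 1} = 3656158440062976.
Check values of n near the boundary:
  n = 566: C(566, 7) = 3557206237959440; 3557206237959440 < 3656158440062976? YES
  n = 567: C(567, 7) = 3601671315933933; 3601671315933933 < 3656158440062976? YES
  n = 568: C(568, 7) = 3646611956239704; 3646611956239704 < 3656158440062976? YES
  n = 569: C(569, 7) = 3692032389858348; 3692032389858348 < 3656158440062976? NO
  n = 570: C(570, 7) = 3737936877831720; 3737936877831720 < 3656158440062976? NO
  n = 571: C(571, 7) = 3784329711421830; 3784329711421830 < 3656158440062976? NO
The largest n with C(n, 7) < 3656158440062976 is n = 568 (where E[X] = 16882462760369/16926659444736 ≈ 0.9974). Hence R_6(7) > 568, i.e. R_6(7) ≥ 569.

Largest n = 568; hence R_6(7) > 568.


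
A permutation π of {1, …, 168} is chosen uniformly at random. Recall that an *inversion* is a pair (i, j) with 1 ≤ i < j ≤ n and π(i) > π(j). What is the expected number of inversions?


Write X = Σ X_I over the C(168, 2) = 14028 pairs i < j, with X_I the indicator of one inversion.
There are 14028 indicators.
For each fixed pair i < j, the values π(i) and π(j) are two distinct elements of {1, …, 168} in uniformly random order; by symmetry P[π(i) > π(j)] = 1/2.
By linearity: E[X] = 14028 · (1/2) = C(168, 2) · (1/2) = 14028/2 = 7014 ≈ 7014.0000.

E[X] = 7014 = 7014.0000.


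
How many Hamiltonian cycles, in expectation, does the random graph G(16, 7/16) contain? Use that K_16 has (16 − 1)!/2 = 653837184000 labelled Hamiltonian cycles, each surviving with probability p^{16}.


K_16 has (16 − 1)!/2 = 653837184000 labelled Hamiltonian cycles.
For each such Hamiltonian cycle H, let X_H = 1 if all 16 edges of H are present in G. Then P[X_H = 1] = p^{16} = (7/16)^{16} = 33232930569601/18446744073709551616.
By linearity of expectation: E[X] = Σ_H E[X_H] = 653837184000 · p^{16} = 653837184000 · 33232930569601/18446744073709551616 = 21219654042671322112875/18014398509481984.
Numerically: E[X] ≈ 1.178e+06.

E[X] = 653837184000 · (7/16)^{16} = 21219654042671322112875/18014398509481984 ≈ 1.178e+06.


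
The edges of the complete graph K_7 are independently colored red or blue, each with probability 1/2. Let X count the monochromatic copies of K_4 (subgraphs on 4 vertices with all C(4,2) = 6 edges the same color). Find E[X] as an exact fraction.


Let X = Σ_S X_S over the C(7, 4) = 35 subsets S of size 4, where X_S = 1 if the K_4 on S is monochromatic.
For a fixed S, the K_4 on S has C(4, 2) = 6 edges. P[all 6 edges red] = (1/2)^6, and likewise for blue, so P[monochromatic] = 2·(1/2)^6 = 2^{1 − 6} = 1/32.
Summing: E[X] = C(7, 4) · 2^{1 − 6} = 35 · 1/32 = 35/32.
Numerically: E[X] ≈ 1.094.

E[X] = C(7,4)·2^(1−C(4,2)) = 35/32 ≈ 1.094.


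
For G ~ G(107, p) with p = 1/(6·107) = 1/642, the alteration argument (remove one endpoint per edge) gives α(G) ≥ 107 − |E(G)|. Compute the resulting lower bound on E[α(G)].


E[|E(G)|] = C(107, 2)·p = 5671 · (1/642) = 53/6.
E[α(G)] ≥ n − E[|E(G)|] = 107 − 53/6 = 589/6.
Numerically: ≈ 98.1667.
(This is only a lower bound; the true E[α(G)] may be larger.)

E[α(G)] ≥ 589/6 ≈ 98.1667.


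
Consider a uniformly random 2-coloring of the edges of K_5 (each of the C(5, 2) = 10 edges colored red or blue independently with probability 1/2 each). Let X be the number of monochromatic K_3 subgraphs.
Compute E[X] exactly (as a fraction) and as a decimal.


Let X = Σ_S X_S over the C(5, 3) = 10 subsets S of size 3, where X_S = 1 if the K_3 on S is monochromatic.
For a fixed S, the K_3 on S has C(3, 2) = 3 edges. P[all 3 edges red] = (1/2)^3, and likewise for blue, so P[monochromatic] = 2·(1/2)^3 = 2^{1 − 3} = 1/4.
By linearity: E[X] = C(5, 3) · 2^{1 − 3} = 10 · 1/4 = 5/2.
Numerically: E[X] ≈ 2.500000.

E[X] = C(5,3)·2^(1−C(3,2)) = 5/2 ≈ 2.500000.
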